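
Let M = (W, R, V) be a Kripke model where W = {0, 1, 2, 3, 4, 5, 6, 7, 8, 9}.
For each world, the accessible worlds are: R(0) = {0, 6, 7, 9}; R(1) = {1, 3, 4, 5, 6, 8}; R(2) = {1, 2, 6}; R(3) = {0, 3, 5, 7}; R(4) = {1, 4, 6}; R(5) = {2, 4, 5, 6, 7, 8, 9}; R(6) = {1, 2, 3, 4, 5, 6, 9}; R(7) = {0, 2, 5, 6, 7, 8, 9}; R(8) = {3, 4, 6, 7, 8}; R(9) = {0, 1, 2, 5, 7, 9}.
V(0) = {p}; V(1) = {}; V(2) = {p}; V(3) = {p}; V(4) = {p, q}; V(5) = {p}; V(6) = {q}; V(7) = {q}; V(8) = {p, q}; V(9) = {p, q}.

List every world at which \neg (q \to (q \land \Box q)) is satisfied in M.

4, 6, 7, 8, 9

Let φ = \neg (q \to (q \land \Box q)). Evaluate φ at each world:
  0 (successors {0, 6, 7, 9}): φ is false.
  1 (successors {1, 3, 4, 5, 6, 8}): φ is false.
  2 (successors {1, 2, 6}): φ is false.
  3 (successors {0, 3, 5, 7}): φ is false.
  4 (successors {1, 4, 6}): φ is true.
  5 (successors {2, 4, 5, 6, 7, 8, 9}): φ is false.
  6 (successors {1, 2, 3, 4, 5, 6, 9}): φ is true.
  7 (successors {0, 2, 5, 6, 7, 8, 9}): φ is true.
  8 (successors {3, 4, 6, 7, 8}): φ is true.
  9 (successors {0, 1, 2, 5, 7, 9}): φ is true.
For instance, at 8:
  At 8: q \to (q \land \Box q) is false, so \neg (q \to (q \land \Box q)) is true.
    At 8: q is true, q \land \Box q is false, so q \to (q \land \Box q) is false.
      At 8: q is true, \Box q is false, so q \land \Box q is false.
Satisfying worlds: {4, 6, 7, 8, 9}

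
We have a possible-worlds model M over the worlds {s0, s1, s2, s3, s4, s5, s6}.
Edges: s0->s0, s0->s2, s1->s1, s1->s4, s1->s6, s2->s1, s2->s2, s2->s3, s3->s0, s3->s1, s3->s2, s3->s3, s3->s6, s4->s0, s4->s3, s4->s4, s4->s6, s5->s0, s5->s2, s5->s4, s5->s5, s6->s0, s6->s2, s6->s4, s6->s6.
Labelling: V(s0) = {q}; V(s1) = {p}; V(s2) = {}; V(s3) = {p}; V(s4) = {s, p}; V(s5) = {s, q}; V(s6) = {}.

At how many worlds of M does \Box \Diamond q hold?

1

Let φ = \Box \Diamond q. Evaluate φ at each world:
  s0 (successors {s0, s2}): φ is false.
  s1 (successors {s1, s4, s6}): φ is false.
  s2 (successors {s1, s2, s3}): φ is false.
  s3 (successors {s0, s1, s2, s3, s6}): φ is false.
  s4 (successors {s0, s3, s4, s6}): φ is true.
  s5 (successors {s0, s2, s4, s5}): φ is false.
  s6 (successors {s0, s2, s4, s6}): φ is false.
For instance, at s1:
  At s1: \Box \Diamond q requires \Diamond q at every successor {s1, s4, s6}.
    \Diamond q fails at s1, so \Box \Diamond q is false at s1.
      At s1: \Diamond q requires q at some successor in {s1, s4, s6}.
        At s1: q is false.
        At s4: q is false.
        At s6: q is false.
      So \Diamond q is false at s1.
Satisfying worlds: {s4}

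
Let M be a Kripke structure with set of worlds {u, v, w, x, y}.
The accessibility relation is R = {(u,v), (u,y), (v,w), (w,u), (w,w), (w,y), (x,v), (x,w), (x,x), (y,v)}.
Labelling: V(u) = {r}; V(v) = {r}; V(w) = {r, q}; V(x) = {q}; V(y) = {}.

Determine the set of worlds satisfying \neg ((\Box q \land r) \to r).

Let φ = \neg ((\Box q \land r) \to r). Evaluate φ at each world:
  u (successors {v, y}): φ is false.
  v (successors {w}): φ is false.
  w (successors {u, w, y}): φ is false.
  x (successors {v, w, x}): φ is false.
  y (successors {v}): φ is false.
For instance, at x:
  At x: (\Box q \land r) \to r is true, so \neg ((\Box q \land r) \to r) is false.
    At x: \Box q \land r is false, r is false, so (\Box q \land r) \to r is true.
      At x: \Box q is false, r is false, so \Box q \land r is false.
Satisfying worlds: none.

none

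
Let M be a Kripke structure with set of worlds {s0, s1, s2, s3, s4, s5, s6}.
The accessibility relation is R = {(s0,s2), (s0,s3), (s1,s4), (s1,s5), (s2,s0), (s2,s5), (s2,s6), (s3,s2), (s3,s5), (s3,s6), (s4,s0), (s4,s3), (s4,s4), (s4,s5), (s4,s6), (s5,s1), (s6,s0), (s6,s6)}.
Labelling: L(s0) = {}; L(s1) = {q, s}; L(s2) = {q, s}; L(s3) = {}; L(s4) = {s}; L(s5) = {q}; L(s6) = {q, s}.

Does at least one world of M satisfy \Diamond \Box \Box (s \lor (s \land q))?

Let φ = \Diamond \Box \Box (s \lor (s \land q)). Evaluate φ at each world:
  s0 (successors {s2, s3}): φ is false.
  s1 (successors {s4, s5}): φ is false.
  s2 (successors {s0, s5, s6}): φ is false.
  s3 (successors {s2, s5, s6}): φ is false.
  s4 (successors {s0, s3, s4, s5, s6}): φ is false.
  s5 (successors {s1}): φ is false.
  s6 (successors {s0, s6}): φ is false.
For instance, at s6:
  At s6: \Diamond \Box \Box (s \lor (s \land q)) requires \Box \Box (s \lor (s \land q)) at some successor in {s0, s6}.
    At s0: \Box \Box (s \lor (s \land q)) is false.
    At s6: \Box \Box (s \lor (s \land q)) is false.
  So \Diamond \Box \Box (s \lor (s \land q)) is false at s6.

No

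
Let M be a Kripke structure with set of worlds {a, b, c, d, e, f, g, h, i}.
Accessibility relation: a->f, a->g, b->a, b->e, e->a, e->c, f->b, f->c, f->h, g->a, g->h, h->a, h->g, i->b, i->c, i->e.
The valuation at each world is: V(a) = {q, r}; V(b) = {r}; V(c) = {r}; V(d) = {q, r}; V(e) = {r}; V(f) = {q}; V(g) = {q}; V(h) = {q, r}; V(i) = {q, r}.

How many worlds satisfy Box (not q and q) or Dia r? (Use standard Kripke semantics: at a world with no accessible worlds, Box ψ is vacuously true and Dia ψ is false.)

8

Let φ = Box (not q and q) or Dia r. Evaluate φ at each world:
  a (successors {f, g}): φ is false.
  b (successors {a, e}): φ is true.
  c (successors ∅): φ is true.
  d (successors ∅): φ is true.
  e (successors {a, c}): φ is true.
  f (successors {b, c, h}): φ is true.
  g (successors {a, h}): φ is true.
  h (successors {a, g}): φ is true.
  i (successors {b, c, e}): φ is true.
For instance, at h:
  At h: Box (not q and q) is false, Dia r is true, so Box (not q and q) or Dia r is true.
    At h: Box (not q and q) requires not q and q at every successor {a, g}.
      not q and q fails at a, so Box (not q and q) is false at h.
    At h: Dia r requires r at some successor in {a, g}.
      r holds at a, so Dia r is true at h.
Satisfying worlds: {b, c, d, e, f, g, h, i}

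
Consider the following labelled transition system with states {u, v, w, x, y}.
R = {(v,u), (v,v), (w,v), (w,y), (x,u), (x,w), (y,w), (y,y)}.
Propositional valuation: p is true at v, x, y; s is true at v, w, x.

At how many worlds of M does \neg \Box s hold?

Recall that \Box ψ holds at a world iff ψ holds at every accessible world, and \Diamond ψ holds iff ψ holds at some accessible world.
Let φ = \neg \Box s. Evaluate φ at each world:
  u (successors ∅): φ is false.
  v (successors {u, v}): φ is true.
  w (successors {v, y}): φ is true.
  x (successors {u, w}): φ is true.
  y (successors {w, y}): φ is true.
For instance, at v:
  At v: \Box s is false, so \neg \Box s is true.
    At v: \Box s requires s at every successor {u, v}.
      s fails at u, so \Box s is false at v.
Satisfying worlds: {v, w, x, y}

4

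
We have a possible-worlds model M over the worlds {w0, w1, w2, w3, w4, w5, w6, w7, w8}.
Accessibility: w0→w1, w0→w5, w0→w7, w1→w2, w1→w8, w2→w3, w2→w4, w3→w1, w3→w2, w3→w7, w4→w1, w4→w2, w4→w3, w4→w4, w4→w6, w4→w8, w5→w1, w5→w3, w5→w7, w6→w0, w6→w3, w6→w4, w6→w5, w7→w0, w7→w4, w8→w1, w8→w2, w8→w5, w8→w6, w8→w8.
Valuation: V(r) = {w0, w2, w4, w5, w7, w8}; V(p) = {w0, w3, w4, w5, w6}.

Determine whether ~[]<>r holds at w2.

No

At w2: []<>r is true, so ~[]<>r is false.
  At w2: []<>r requires <>r at every successor {w3, w4}.
      At w3: <>r requires r at some successor in {w1, w2, w7}.
        r holds at w2, so <>r is true at w3.
      At w4: <>r requires r at some successor in {w1, w2, w3, w4, w6, w8}.
        r holds at w2, so <>r is true at w4.
  So []<>r is true at w2.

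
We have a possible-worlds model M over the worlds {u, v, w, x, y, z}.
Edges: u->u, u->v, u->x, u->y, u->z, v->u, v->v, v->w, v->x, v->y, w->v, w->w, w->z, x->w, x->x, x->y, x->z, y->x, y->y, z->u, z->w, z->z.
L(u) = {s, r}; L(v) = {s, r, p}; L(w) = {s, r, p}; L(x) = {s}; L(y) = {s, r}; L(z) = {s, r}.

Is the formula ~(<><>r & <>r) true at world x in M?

Recall that <>ψ holds at a world iff ψ holds at some accessible world.
At x: <><>r & <>r is true, so ~(<><>r & <>r) is false.
  At x: <><>r is true, <>r is true, so <><>r & <>r is true.
    At x: <><>r requires <>r at some successor in {w, x, y, z}.
      <>r holds at w, so <><>r is true at x.
    At x: <>r requires r at some successor in {w, x, y, z}.
      r holds at w, so <>r is true at x.

No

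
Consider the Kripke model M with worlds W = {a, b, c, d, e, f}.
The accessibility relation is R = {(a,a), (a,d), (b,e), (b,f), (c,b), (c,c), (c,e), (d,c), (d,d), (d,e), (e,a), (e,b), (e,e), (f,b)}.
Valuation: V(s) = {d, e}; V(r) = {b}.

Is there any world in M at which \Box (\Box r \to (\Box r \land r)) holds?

Let φ = \Box (\Box r \to (\Box r \land r)). Evaluate φ at each world:
  a (successors {a, d}): φ is true.
  b (successors {e, f}): φ is false.
  c (successors {b, c, e}): φ is true.
  d (successors {c, d, e}): φ is true.
  e (successors {a, b, e}): φ is true.
  f (successors {b}): φ is true.
Detail at a (witness):
  At a: \Box (\Box r \to (\Box r \land r)) requires \Box r \to (\Box r \land r) at every successor {a, d}.
      At a: \Box r is false, \Box r \land r is false, so \Box r \to (\Box r \land r) is true.
      At d: \Box r is false, \Box r \land r is false, so \Box r \to (\Box r \land r) is true.
  So \Box (\Box r \to (\Box r \land r)) is true at a.

Yes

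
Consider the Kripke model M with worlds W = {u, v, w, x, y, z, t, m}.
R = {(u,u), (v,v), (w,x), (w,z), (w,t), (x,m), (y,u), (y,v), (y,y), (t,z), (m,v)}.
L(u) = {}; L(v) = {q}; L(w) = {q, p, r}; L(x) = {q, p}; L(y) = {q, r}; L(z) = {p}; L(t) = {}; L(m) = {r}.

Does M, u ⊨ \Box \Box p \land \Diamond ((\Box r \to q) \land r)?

At u: \Box \Box p is false, \Diamond ((\Box r \to q) \land r) is false, so \Box \Box p \land \Diamond ((\Box r \to q) \land r) is false.
  At u: \Box \Box p requires \Box p at every successor {u}.
    \Box p fails at u, so \Box \Box p is false at u.
      At u: \Box p requires p at every successor {u}.
        p fails at u, so \Box p is false at u.
  At u: \Diamond ((\Box r \to q) \land r) requires (\Box r \to q) \land r at some successor in {u}.
    At u: (\Box r \to q) \land r is false.
  So \Diamond ((\Box r \to q) \land r) is false at u.

No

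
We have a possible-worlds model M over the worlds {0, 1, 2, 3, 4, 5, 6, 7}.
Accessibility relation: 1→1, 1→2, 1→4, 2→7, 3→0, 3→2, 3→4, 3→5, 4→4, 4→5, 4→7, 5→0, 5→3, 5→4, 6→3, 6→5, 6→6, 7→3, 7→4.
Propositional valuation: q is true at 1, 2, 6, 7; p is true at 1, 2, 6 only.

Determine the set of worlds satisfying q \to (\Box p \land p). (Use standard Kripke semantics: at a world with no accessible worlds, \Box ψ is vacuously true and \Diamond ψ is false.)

Recall that \Box ψ holds at a world iff ψ holds at every accessible world, and \Diamond ψ holds iff ψ holds at some accessible world.
Let φ = q \to (\Box p \land p). Evaluate φ at each world:
  0 (successors ∅): φ is true.
  1 (successors {1, 2, 4}): φ is false.
  2 (successors {7}): φ is false.
  3 (successors {0, 2, 4, 5}): φ is true.
  4 (successors {4, 5, 7}): φ is true.
  5 (successors {0, 3, 4}): φ is true.
  6 (successors {3, 5, 6}): φ is false.
  7 (successors {3, 4}): φ is false.
For instance, at 5:
  At 5: q is false, \Box p \land p is false, so q \to (\Box p \land p) is true.
    At 5: \Box p is false, p is false, so \Box p \land p is false.
      At 5: \Box p requires p at every successor {0, 3, 4}.
        p fails at 0, so \Box p is false at 5.
Satisfying worlds: {0, 3, 4, 5}

0, 3, 4, 5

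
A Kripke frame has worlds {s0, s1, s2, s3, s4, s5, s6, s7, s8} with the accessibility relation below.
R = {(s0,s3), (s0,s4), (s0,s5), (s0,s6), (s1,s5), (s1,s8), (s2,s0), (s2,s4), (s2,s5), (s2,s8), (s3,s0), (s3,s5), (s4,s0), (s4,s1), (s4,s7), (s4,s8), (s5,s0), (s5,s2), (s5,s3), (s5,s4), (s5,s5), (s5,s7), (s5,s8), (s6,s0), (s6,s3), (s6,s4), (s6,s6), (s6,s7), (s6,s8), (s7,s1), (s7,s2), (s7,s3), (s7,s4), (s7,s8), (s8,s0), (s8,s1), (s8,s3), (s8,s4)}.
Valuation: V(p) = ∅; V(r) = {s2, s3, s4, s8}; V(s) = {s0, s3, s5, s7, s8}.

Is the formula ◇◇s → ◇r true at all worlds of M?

Let φ = ◇◇s → ◇r. Evaluate φ at each world:
  s0 (successors {s3, s4, s5, s6}): φ is true.
  s1 (successors {s5, s8}): φ is true.
  s2 (successors {s0, s4, s5, s8}): φ is true.
  s3 (successors {s0, s5}): φ is false.
  s4 (successors {s0, s1, s7, s8}): φ is true.
  s5 (successors {s0, s2, s3, s4, s5, s7, s8}): φ is true.
  s6 (successors {s0, s3, s4, s6, s7, s8}): φ is true.
  s7 (successors {s1, s2, s3, s4, s8}): φ is true.
  s8 (successors {s0, s1, s3, s4}): φ is true.
Detail at s3 (counterexample):
  At s3: ◇◇s is true, ◇r is false, so ◇◇s → ◇r is false.
    At s3: ◇◇s requires ◇s at some successor in {s0, s5}.
      ◇s holds at s0, so ◇◇s is true at s3.
    At s3: ◇r requires r at some successor in {s0, s5}.
      At s0: r is false.
      At s5: r is false.
    So ◇r is false at s3.

No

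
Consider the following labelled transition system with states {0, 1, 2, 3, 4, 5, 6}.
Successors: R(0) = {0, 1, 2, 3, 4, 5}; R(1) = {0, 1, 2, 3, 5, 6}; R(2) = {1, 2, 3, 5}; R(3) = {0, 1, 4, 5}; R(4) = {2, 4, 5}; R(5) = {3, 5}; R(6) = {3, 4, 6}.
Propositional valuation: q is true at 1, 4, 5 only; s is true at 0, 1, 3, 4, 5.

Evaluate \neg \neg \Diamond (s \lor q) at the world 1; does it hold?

At 1: \neg \Diamond (s \lor q) is false, so \neg \neg \Diamond (s \lor q) is true.
  At 1: \Diamond (s \lor q) is true, so \neg \Diamond (s \lor q) is false.
    At 1: \Diamond (s \lor q) requires s \lor q at some successor in {0, 1, 2, 3, 5, 6}.
      s \lor q holds at 0, so \Diamond (s \lor q) is true at 1.

Yes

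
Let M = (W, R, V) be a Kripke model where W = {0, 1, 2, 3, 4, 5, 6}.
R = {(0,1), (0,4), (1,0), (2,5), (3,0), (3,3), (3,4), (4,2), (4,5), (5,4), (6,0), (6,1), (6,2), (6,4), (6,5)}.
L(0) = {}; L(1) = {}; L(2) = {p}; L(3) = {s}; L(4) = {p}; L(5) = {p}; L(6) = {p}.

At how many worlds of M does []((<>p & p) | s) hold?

Recall that []ψ holds at a world iff ψ holds at every accessible world, and <>ψ holds iff ψ holds at some accessible world.
Let φ = []((<>p & p) | s). Evaluate φ at each world:
  0 (successors {1, 4}): φ is false.
  1 (successors {0}): φ is false.
  2 (successors {5}): φ is true.
  3 (successors {0, 3, 4}): φ is false.
  4 (successors {2, 5}): φ is true.
  5 (successors {4}): φ is true.
  6 (successors {0, 1, 2, 4, 5}): φ is false.
For instance, at 4:
  At 4: []((<>p & p) | s) requires (<>p & p) | s at every successor {2, 5}.
      At 2: <>p & p is true, s is false, so (<>p & p) | s is true.
      At 5: <>p & p is true, s is false, so (<>p & p) | s is true.
  So []((<>p & p) | s) is true at 4.
Satisfying worlds: {2, 4, 5}

3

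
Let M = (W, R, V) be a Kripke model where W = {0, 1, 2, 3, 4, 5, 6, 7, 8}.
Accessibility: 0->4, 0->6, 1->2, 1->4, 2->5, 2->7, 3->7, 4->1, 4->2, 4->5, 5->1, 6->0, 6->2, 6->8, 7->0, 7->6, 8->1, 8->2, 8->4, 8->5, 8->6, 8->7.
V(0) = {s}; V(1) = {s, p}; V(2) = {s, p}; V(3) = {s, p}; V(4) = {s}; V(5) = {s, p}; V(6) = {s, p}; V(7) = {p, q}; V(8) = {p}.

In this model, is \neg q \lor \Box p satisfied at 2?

Yes

At 2: \neg q is true, \Box p is true, so \neg q \lor \Box p is true.
  At 2: \Box p requires p at every successor {5, 7}.
    At 5: p is true.
    At 7: p is true.
  So \Box p is true at 2.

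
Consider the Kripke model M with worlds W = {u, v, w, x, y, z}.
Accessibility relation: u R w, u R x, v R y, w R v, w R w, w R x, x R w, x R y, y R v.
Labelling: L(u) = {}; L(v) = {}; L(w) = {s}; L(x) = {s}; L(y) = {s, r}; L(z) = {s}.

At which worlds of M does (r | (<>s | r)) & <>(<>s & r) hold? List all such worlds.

Let φ = (r | (<>s | r)) & <>(<>s & r). Evaluate φ at each world:
  u (successors {w, x}): φ is false.
  v (successors {y}): φ is false.
  w (successors {v, w, x}): φ is false.
  x (successors {w, y}): φ is false.
  y (successors {v}): φ is false.
  z (successors ∅): φ is false.
For instance, at w:
  At w: r | (<>s | r) is true, <>(<>s & r) is false, so (r | (<>s | r)) & <>(<>s & r) is false.
    At w: r is false, <>s | r is true, so r | (<>s | r) is true.
      At w: <>s is true, r is false, so <>s | r is true.
    At w: <>(<>s & r) requires <>s & r at some successor in {v, w, x}.
      At v: <>s & r is false.
      At w: <>s & r is false.
      At x: <>s & r is false.
    So <>(<>s & r) is false at w.
Satisfying worlds: none.

none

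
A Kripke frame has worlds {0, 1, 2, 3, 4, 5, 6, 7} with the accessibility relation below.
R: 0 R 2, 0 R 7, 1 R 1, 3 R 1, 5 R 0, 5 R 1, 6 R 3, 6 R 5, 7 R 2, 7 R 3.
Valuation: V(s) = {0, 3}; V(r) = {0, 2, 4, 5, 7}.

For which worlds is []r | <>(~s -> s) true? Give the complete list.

Recall that []ψ holds at a world iff ψ holds at every accessible world, and <>ψ holds iff ψ holds at some accessible world.
Let φ = []r | <>(~s -> s). Evaluate φ at each world:
  0 (successors {2, 7}): φ is true.
  1 (successors {1}): φ is false.
  2 (successors ∅): φ is true.
  3 (successors {1}): φ is false.
  4 (successors ∅): φ is true.
  5 (successors {0, 1}): φ is true.
  6 (successors {3, 5}): φ is true.
  7 (successors {2, 3}): φ is true.
For instance, at 0:
  At 0: []r is true, <>(~s -> s) is false, so []r | <>(~s -> s) is true.
    At 0: []r requires r at every successor {2, 7}.
      At 2: r is true.
      At 7: r is true.
    So []r is true at 0.
    At 0: <>(~s -> s) requires ~s -> s at some successor in {2, 7}.
      At 2: ~s -> s is false.
      At 7: ~s -> s is false.
    So <>(~s -> s) is false at 0.
Satisfying worlds: {0, 2, 4, 5, 6, 7}

0, 2, 4, 5, 6, 7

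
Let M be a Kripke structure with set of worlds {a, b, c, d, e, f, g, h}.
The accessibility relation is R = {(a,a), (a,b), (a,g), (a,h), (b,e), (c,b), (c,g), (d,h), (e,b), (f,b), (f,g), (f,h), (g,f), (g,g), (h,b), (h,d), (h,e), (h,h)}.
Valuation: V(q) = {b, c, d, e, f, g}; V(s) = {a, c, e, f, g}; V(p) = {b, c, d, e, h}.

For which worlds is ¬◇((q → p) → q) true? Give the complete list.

d

Let φ = ¬◇((q → p) → q). Evaluate φ at each world:
  a (successors {a, b, g, h}): φ is false.
  b (successors {e}): φ is false.
  c (successors {b, g}): φ is false.
  d (successors {h}): φ is true.
  e (successors {b}): φ is false.
  f (successors {b, g, h}): φ is false.
  g (successors {f, g}): φ is false.
  h (successors {b, d, e, h}): φ is false.
For instance, at e:
  At e: ◇((q → p) → q) is true, so ¬◇((q → p) → q) is false.
    At e: ◇((q → p) → q) requires (q → p) → q at some successor in {b}.
      (q → p) → q holds at b, so ◇((q → p) → q) is true at e.
Satisfying worlds: {d}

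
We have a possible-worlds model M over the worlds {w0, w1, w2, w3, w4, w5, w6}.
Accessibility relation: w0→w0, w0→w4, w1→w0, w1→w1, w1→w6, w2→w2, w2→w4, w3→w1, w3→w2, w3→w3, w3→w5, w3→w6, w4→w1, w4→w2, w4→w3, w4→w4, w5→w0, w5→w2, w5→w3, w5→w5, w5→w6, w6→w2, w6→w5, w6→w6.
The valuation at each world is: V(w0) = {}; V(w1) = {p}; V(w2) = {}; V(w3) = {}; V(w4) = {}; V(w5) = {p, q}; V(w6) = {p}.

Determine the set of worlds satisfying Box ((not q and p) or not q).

w0, w1, w2, w4

Let φ = Box ((not q and p) or not q). Evaluate φ at each world:
  w0 (successors {w0, w4}): φ is true.
  w1 (successors {w0, w1, w6}): φ is true.
  w2 (successors {w2, w4}): φ is true.
  w3 (successors {w1, w2, w3, w5, w6}): φ is false.
  w4 (successors {w1, w2, w3, w4}): φ is true.
  w5 (successors {w0, w2, w3, w5, w6}): φ is false.
  w6 (successors {w2, w5, w6}): φ is false.
For instance, at w5:
  At w5: Box ((not q and p) or not q) requires (not q and p) or not q at every successor {w0, w2, w3, w5, w6}.
    (not q and p) or not q fails at w5, so Box ((not q and p) or not q) is false at w5.
Satisfying worlds: {w0, w1, w2, w4}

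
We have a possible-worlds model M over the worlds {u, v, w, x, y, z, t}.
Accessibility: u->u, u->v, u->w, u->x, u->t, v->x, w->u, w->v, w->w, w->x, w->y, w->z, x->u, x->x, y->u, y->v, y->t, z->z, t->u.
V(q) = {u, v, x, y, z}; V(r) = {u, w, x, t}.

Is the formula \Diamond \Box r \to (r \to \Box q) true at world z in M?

Yes

At z: \Diamond \Box r is false, r \to \Box q is true, so \Diamond \Box r \to (r \to \Box q) is true.
  At z: \Diamond \Box r requires \Box r at some successor in {z}.
    At z: \Box r is false.
  So \Diamond \Box r is false at z.
  At z: r is false, \Box q is true, so r \to \Box q is true.
    At z: \Box q requires q at every successor {z}.
      At z: q is true.
    So \Box q is true at z.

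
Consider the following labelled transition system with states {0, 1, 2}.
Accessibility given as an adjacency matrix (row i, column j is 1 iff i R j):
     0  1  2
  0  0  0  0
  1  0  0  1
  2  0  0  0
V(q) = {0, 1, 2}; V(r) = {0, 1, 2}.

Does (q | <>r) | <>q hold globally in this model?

Let φ = (q | <>r) | <>q. Evaluate φ at each world:
  0 (successors ∅): φ is true.
  1 (successors {2}): φ is true.
  2 (successors ∅): φ is true.
For instance, at 1:
  At 1: q | <>r is true, <>q is true, so (q | <>r) | <>q is true.
    At 1: q is true, <>r is true, so q | <>r is true.
      At 1: <>r requires r at some successor in {2}.
        r holds at 2, so <>r is true at 1.
    At 1: <>q requires q at some successor in {2}.
      q holds at 2, so <>q is true at 1.

Yes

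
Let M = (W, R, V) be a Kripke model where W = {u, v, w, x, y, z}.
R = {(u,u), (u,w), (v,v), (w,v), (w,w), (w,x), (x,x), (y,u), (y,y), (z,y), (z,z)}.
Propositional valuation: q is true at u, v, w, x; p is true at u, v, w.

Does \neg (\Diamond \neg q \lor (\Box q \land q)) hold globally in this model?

Let φ = \neg (\Diamond \neg q \lor (\Box q \land q)). Evaluate φ at each world:
  u (successors {u, w}): φ is false.
  v (successors {v}): φ is false.
  w (successors {v, w, x}): φ is false.
  x (successors {x}): φ is false.
  y (successors {u, y}): φ is false.
  z (successors {y, z}): φ is false.
Detail at u (counterexample):
  At u: \Diamond \neg q \lor (\Box q \land q) is true, so \neg (\Diamond \neg q \lor (\Box q \land q)) is false.
    At u: \Diamond \neg q is false, \Box q \land q is true, so \Diamond \neg q \lor (\Box q \land q) is true.
      At u: \Diamond \neg q requires \neg q at some successor in {u, w}.
        At u: \neg q is false.
        At w: \neg q is false.
      So \Diamond \neg q is false at u.
      At u: \Box q is true, q is true, so \Box q \land q is true.

No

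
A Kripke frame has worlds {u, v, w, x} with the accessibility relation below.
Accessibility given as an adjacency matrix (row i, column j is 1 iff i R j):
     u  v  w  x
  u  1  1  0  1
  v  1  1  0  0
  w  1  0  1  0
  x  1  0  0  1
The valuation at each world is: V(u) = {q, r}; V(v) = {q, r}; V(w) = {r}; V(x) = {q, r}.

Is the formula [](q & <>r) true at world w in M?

At w: [](q & <>r) requires q & <>r at every successor {u, w}.
  q & <>r fails at w, so [](q & <>r) is false at w.
    At w: q is false, <>r is true, so q & <>r is false.
      At w: <>r requires r at some successor in {u, w}.
        r holds at u, so <>r is true at w.

No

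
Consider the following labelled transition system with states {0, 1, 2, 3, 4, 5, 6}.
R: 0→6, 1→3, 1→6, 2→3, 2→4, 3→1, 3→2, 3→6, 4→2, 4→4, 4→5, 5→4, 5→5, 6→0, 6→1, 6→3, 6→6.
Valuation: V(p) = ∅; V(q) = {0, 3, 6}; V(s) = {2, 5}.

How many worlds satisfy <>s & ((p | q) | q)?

Recall that <>ψ holds at a world iff ψ holds at some accessible world.
Let φ = <>s & ((p | q) | q). Evaluate φ at each world:
  0 (successors {6}): φ is false.
  1 (successors {3, 6}): φ is false.
  2 (successors {3, 4}): φ is false.
  3 (successors {1, 2, 6}): φ is true.
  4 (successors {2, 4, 5}): φ is false.
  5 (successors {4, 5}): φ is false.
  6 (successors {0, 1, 3, 6}): φ is false.
For instance, at 0:
  At 0: <>s is false, (p | q) | q is true, so <>s & ((p | q) | q) is false.
    At 0: <>s requires s at some successor in {6}.
      At 6: s is false.
    So <>s is false at 0.
Satisfying worlds: {3}

1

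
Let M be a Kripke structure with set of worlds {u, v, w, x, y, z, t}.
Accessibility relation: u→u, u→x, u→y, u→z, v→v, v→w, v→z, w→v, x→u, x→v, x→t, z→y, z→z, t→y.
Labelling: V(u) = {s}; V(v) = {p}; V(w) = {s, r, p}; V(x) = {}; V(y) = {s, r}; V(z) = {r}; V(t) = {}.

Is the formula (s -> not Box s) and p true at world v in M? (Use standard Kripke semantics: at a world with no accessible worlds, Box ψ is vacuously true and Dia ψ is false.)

Recall that Box ψ holds at a world iff ψ holds at every accessible world, and Dia ψ holds iff ψ holds at some accessible world.
At v: s -> not Box s is true, p is true, so (s -> not Box s) and p is true.
  At v: s is false, not Box s is true, so s -> not Box s is true.
    At v: Box s is false, so not Box s is true.
      At v: Box s requires s at every successor {v, w, z}.
        s fails at v, so Box s is false at v.

Yes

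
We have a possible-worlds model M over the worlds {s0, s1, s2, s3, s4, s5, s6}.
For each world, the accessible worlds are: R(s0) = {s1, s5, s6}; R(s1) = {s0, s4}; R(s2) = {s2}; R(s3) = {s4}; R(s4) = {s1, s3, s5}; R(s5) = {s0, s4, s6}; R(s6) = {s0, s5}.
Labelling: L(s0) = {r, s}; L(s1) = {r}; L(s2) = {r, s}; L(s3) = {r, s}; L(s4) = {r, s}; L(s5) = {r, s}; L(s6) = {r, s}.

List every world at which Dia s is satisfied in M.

s0, s1, s2, s3, s4, s5, s6

Recall that Dia ψ holds at a world iff ψ holds at some accessible world.
Let φ = Dia s. Evaluate φ at each world:
  s0 (successors {s1, s5, s6}): φ is true.
  s1 (successors {s0, s4}): φ is true.
  s2 (successors {s2}): φ is true.
  s3 (successors {s4}): φ is true.
  s4 (successors {s1, s3, s5}): φ is true.
  s5 (successors {s0, s4, s6}): φ is true.
  s6 (successors {s0, s5}): φ is true.
For instance, at s5:
  At s5: Dia s requires s at some successor in {s0, s4, s6}.
    s holds at s0, so Dia s is true at s5.
Satisfying worlds: {s0, s1, s2, s3, s4, s5, s6}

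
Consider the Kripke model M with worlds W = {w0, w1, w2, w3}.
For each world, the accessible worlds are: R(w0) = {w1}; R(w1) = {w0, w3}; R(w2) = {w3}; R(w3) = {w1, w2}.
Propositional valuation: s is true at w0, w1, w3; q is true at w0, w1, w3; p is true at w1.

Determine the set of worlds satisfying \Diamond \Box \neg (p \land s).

Let φ = \Diamond \Box \neg (p \land s). Evaluate φ at each world:
  w0 (successors {w1}): φ is true.
  w1 (successors {w0, w3}): φ is false.
  w2 (successors {w3}): φ is false.
  w3 (successors {w1, w2}): φ is true.
For instance, at w0:
  At w0: \Diamond \Box \neg (p \land s) requires \Box \neg (p \land s) at some successor in {w1}.
    \Box \neg (p \land s) holds at w1, so \Diamond \Box \neg (p \land s) is true at w0.
      At w1: \Box \neg (p \land s) requires \neg (p \land s) at every successor {w0, w3}.
        At w0: \neg (p \land s) is true.
        At w3: \neg (p \land s) is true.
      So \Box \neg (p \land s) is true at w1.
Satisfying worlds: {w0, w3}

w0, w3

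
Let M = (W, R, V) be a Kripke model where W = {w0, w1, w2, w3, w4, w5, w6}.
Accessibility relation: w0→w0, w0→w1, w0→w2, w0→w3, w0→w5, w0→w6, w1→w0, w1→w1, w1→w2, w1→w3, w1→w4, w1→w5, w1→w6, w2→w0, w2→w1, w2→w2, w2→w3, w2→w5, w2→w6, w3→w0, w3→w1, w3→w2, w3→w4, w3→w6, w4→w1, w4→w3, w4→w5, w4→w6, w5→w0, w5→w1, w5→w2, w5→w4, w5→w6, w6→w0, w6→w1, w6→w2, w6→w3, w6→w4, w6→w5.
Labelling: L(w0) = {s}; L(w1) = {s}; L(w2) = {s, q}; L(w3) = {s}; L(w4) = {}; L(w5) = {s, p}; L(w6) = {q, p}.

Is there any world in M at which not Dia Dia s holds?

Let φ = not Dia Dia s. Evaluate φ at each world:
  w0 (successors {w0, w1, w2, w3, w5, w6}): φ is false.
  w1 (successors {w0, w1, w2, w3, w4, w5, w6}): φ is false.
  w2 (successors {w0, w1, w2, w3, w5, w6}): φ is false.
  w3 (successors {w0, w1, w2, w4, w6}): φ is false.
  w4 (successors {w1, w3, w5, w6}): φ is false.
  w5 (successors {w0, w1, w2, w4, w6}): φ is false.
  w6 (successors {w0, w1, w2, w3, w4, w5}): φ is false.
For instance, at w4:
  At w4: Dia Dia s is true, so not Dia Dia s is false.
    At w4: Dia Dia s requires Dia s at some successor in {w1, w3, w5, w6}.
      Dia s holds at w1, so Dia Dia s is true at w4.

No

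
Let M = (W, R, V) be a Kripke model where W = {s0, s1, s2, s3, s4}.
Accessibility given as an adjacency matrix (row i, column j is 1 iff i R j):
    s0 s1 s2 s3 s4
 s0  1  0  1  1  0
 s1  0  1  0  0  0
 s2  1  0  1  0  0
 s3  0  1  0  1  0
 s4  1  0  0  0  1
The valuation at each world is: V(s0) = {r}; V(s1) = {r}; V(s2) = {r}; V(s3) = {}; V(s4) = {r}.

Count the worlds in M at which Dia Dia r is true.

5

Let φ = Dia Dia r. Evaluate φ at each world:
  s0 (successors {s0, s2, s3}): φ is true.
  s1 (successors {s1}): φ is true.
  s2 (successors {s0, s2}): φ is true.
  s3 (successors {s1, s3}): φ is true.
  s4 (successors {s0, s4}): φ is true.
For instance, at s0:
  At s0: Dia Dia r requires Dia r at some successor in {s0, s2, s3}.
    Dia r holds at s0, so Dia Dia r is true at s0.
      At s0: Dia r requires r at some successor in {s0, s2, s3}.
        r holds at s0, so Dia r is true at s0.
Satisfying worlds: {s0, s1, s2, s3, s4}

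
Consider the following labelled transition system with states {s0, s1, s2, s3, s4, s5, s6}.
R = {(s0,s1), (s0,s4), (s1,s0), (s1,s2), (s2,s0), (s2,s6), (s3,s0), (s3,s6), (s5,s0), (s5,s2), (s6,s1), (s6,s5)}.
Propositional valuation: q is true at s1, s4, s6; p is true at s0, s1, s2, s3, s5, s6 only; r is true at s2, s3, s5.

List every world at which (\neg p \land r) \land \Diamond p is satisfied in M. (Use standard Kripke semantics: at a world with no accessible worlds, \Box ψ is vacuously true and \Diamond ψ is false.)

Recall that \Diamond ψ holds at a world iff ψ holds at some accessible world.
Let φ = (\neg p \land r) \land \Diamond p. Evaluate φ at each world:
  s0 (successors {s1, s4}): φ is false.
  s1 (successors {s0, s2}): φ is false.
  s2 (successors {s0, s6}): φ is false.
  s3 (successors {s0, s6}): φ is false.
  s4 (successors ∅): φ is false.
  s5 (successors {s0, s2}): φ is false.
  s6 (successors {s1, s5}): φ is false.
For instance, at s1:
  At s1: \neg p \land r is false, \Diamond p is true, so (\neg p \land r) \land \Diamond p is false.
    At s1: \Diamond p requires p at some successor in {s0, s2}.
      p holds at s0, so \Diamond p is true at s1.
Satisfying worlds: none.

none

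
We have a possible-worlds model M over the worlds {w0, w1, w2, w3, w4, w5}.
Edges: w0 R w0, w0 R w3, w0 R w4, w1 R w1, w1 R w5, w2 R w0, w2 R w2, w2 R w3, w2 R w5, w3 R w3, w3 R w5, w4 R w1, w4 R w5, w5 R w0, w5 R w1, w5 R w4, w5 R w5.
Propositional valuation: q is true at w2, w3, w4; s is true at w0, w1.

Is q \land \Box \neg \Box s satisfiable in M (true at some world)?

Recall that \Box ψ holds at a world iff ψ holds at every accessible world, and \Diamond ψ holds iff ψ holds at some accessible world.
Let φ = q \land \Box \neg \Box s. Evaluate φ at each world:
  w0 (successors {w0, w3, w4}): φ is false.
  w1 (successors {w1, w5}): φ is false.
  w2 (successors {w0, w2, w3, w5}): φ is true.
  w3 (successors {w3, w5}): φ is true.
  w4 (successors {w1, w5}): φ is true.
  w5 (successors {w0, w1, w4, w5}): φ is false.
Detail at w2 (witness):
  At w2: q is true, \Box \neg \Box s is true, so q \land \Box \neg \Box s is true.
    At w2: \Box \neg \Box s requires \neg \Box s at every successor {w0, w2, w3, w5}.
      At w0: \neg \Box s is true.
      At w2: \neg \Box s is true.
      At w3: \neg \Box s is true.
      At w5: \neg \Box s is true.
    So \Box \neg \Box s is true at w2.

Yes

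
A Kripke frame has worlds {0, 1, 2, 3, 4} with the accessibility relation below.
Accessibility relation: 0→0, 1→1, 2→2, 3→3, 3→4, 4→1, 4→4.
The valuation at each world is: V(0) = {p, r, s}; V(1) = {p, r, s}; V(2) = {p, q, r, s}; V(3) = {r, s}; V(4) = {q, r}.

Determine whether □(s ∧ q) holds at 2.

At 2: □(s ∧ q) requires s ∧ q at every successor {2}.
  At 2: s ∧ q is true.
So □(s ∧ q) is true at 2.

Yes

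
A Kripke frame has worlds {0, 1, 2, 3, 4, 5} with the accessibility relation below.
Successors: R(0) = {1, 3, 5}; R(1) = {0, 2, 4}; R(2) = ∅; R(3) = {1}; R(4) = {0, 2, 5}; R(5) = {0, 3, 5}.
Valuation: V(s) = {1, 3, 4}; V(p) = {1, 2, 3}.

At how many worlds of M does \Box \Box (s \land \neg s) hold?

Let φ = \Box \Box (s \land \neg s). Evaluate φ at each world:
  0 (successors {1, 3, 5}): φ is false.
  1 (successors {0, 2, 4}): φ is false.
  2 (successors ∅): φ is true.
  3 (successors {1}): φ is false.
  4 (successors {0, 2, 5}): φ is false.
  5 (successors {0, 3, 5}): φ is false.
For instance, at 1:
  At 1: \Box \Box (s \land \neg s) requires \Box (s \land \neg s) at every successor {0, 2, 4}.
    \Box (s \land \neg s) fails at 0, so \Box \Box (s \land \neg s) is false at 1.
      At 0: \Box (s \land \neg s) requires s \land \neg s at every successor {1, 3, 5}.
        s \land \neg s fails at 1, so \Box (s \land \neg s) is false at 0.
Satisfying worlds: {2}

1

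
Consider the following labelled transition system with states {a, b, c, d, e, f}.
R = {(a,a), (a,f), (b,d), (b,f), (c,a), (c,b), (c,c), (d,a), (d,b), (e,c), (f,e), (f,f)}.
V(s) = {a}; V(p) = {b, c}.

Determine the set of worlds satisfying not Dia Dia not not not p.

Let φ = not Dia Dia not not not p. Evaluate φ at each world:
  a (successors {a, f}): φ is false.
  b (successors {d, f}): φ is false.
  c (successors {a, b, c}): φ is false.
  d (successors {a, b}): φ is false.
  e (successors {c}): φ is false.
  f (successors {e, f}): φ is false.
For instance, at f:
  At f: Dia Dia not not not p is true, so not Dia Dia not not not p is false.
    At f: Dia Dia not not not p requires Dia not not not p at some successor in {e, f}.
      Dia not not not p holds at f, so Dia Dia not not not p is true at f.
Satisfying worlds: none.

none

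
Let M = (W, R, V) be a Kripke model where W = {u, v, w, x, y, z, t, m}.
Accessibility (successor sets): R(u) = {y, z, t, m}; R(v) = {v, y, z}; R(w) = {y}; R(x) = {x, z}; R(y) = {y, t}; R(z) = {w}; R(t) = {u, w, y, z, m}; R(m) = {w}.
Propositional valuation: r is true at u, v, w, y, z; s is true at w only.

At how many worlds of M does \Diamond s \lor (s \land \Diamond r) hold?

4

Let φ = \Diamond s \lor (s \land \Diamond r). Evaluate φ at each world:
  u (successors {y, z, t, m}): φ is false.
  v (successors {v, y, z}): φ is false.
  w (successors {y}): φ is true.
  x (successors {x, z}): φ is false.
  y (successors {y, t}): φ is false.
  z (successors {w}): φ is true.
  t (successors {u, w, y, z, m}): φ is true.
  m (successors {w}): φ is true.
For instance, at x:
  At x: \Diamond s is false, s \land \Diamond r is false, so \Diamond s \lor (s \land \Diamond r) is false.
    At x: \Diamond s requires s at some successor in {x, z}.
      At x: s is false.
      At z: s is false.
    So \Diamond s is false at x.
    At x: s is false, \Diamond r is true, so s \land \Diamond r is false.
      At x: \Diamond r requires r at some successor in {x, z}.
        r holds at z, so \Diamond r is true at x.
Satisfying worlds: {w, z, t, m}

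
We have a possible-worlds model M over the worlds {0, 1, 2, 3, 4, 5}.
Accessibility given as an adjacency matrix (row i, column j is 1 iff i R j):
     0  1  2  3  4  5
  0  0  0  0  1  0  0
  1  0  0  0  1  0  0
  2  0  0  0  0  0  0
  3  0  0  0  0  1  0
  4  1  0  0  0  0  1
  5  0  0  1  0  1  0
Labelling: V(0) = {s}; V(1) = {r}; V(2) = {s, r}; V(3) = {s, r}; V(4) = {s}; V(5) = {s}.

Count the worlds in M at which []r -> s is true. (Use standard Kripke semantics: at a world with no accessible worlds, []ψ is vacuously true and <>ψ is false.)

Recall that []ψ holds at a world iff ψ holds at every accessible world, and <>ψ holds iff ψ holds at some accessible world.
Let φ = []r -> s. Evaluate φ at each world:
  0 (successors {3}): φ is true.
  1 (successors {3}): φ is false.
  2 (successors ∅): φ is true.
  3 (successors {4}): φ is true.
  4 (successors {0, 5}): φ is true.
  5 (successors {2, 4}): φ is true.
For instance, at 1:
  At 1: []r is true, s is false, so []r -> s is false.
    At 1: []r requires r at every successor {3}.
      At 3: r is true.
    So []r is true at 1.
Satisfying worlds: {0, 2, 3, 4, 5}

5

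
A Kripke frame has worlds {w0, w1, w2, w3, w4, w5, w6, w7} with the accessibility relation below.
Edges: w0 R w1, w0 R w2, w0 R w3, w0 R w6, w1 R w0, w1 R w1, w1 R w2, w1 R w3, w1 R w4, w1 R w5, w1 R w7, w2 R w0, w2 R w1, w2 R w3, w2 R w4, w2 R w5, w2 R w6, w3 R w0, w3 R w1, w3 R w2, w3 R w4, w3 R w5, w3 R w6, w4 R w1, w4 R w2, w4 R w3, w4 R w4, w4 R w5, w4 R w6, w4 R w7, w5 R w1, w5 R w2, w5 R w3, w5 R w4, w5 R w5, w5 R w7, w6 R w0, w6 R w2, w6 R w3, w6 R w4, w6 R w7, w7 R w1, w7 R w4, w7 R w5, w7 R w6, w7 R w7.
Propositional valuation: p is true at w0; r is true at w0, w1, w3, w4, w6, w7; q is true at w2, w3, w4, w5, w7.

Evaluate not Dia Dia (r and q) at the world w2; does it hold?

At w2: Dia Dia (r and q) is true, so not Dia Dia (r and q) is false.
  At w2: Dia Dia (r and q) requires Dia (r and q) at some successor in {w0, w1, w3, w4, w5, w6}.
    Dia (r and q) holds at w0, so Dia Dia (r and q) is true at w2.
      At w0: Dia (r and q) requires r and q at some successor in {w1, w2, w3, w6}.
        r and q holds at w3, so Dia (r and q) is true at w0.

No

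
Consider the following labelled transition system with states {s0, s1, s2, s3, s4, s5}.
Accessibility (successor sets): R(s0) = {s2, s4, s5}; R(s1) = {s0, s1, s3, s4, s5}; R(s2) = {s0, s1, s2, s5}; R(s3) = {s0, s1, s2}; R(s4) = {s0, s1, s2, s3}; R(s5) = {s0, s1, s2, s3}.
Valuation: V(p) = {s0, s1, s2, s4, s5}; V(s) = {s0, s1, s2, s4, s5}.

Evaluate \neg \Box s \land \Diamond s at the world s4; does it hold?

At s4: \neg \Box s is true, \Diamond s is true, so \neg \Box s \land \Diamond s is true.
  At s4: \Box s is false, so \neg \Box s is true.
    At s4: \Box s requires s at every successor {s0, s1, s2, s3}.
      s fails at s3, so \Box s is false at s4.
  At s4: \Diamond s requires s at some successor in {s0, s1, s2, s3}.
    s holds at s0, so \Diamond s is true at s4.

Yes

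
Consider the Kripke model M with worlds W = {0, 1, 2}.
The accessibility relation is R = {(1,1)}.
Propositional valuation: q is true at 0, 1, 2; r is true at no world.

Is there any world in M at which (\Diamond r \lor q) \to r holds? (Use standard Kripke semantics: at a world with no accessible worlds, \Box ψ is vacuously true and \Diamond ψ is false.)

No

Recall that \Diamond ψ holds at a world iff ψ holds at some accessible world.
Let φ = (\Diamond r \lor q) \to r. Evaluate φ at each world:
  0 (successors ∅): φ is false.
  1 (successors {1}): φ is false.
  2 (successors ∅): φ is false.
For instance, at 1:
  At 1: \Diamond r \lor q is true, r is false, so (\Diamond r \lor q) \to r is false.
    At 1: \Diamond r is false, q is true, so \Diamond r \lor q is true.
      At 1: \Diamond r requires r at some successor in {1}.
        At 1: r is false.
      So \Diamond r is false at 1.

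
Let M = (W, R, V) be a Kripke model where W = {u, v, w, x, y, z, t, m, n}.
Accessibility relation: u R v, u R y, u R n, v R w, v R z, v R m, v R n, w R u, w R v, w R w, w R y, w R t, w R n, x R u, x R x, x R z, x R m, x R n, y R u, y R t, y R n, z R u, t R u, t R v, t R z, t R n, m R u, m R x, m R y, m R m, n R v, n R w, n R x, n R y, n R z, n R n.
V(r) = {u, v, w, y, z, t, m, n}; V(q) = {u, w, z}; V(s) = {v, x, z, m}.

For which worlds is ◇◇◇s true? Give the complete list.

u, v, w, x, y, z, t, m, n

Let φ = ◇◇◇s. Evaluate φ at each world:
  u (successors {v, y, n}): φ is true.
  v (successors {w, z, m, n}): φ is true.
  w (successors {u, v, w, y, t, n}): φ is true.
  x (successors {u, x, z, m, n}): φ is true.
  y (successors {u, t, n}): φ is true.
  z (successors {u}): φ is true.
  t (successors {u, v, z, n}): φ is true.
  m (successors {u, x, y, m}): φ is true.
  n (successors {v, w, x, y, z, n}): φ is true.
For instance, at x:
  At x: ◇◇◇s requires ◇◇s at some successor in {u, x, z, m, n}.
    ◇◇s holds at u, so ◇◇◇s is true at x.
      At u: ◇◇s requires ◇s at some successor in {v, y, n}.
        ◇s holds at v, so ◇◇s is true at u.
Satisfying worlds: {u, v, w, x, y, z, t, m, n}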